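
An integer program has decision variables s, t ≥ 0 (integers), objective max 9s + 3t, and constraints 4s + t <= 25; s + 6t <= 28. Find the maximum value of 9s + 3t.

57

(s,t)=(6,1): 4·6+1·1=25≤25, 1·6+6·1=12≤28, objective 57.
(s,t)=(6,0): 4·6+1·0=24≤25, 1·6+6·0=6≤28, objective 54.
(s,t)=(5,3): 4·5+1·3=23≤25, 1·5+6·3=23≤28, objective 54.
Maximum is 57 at (s,t)=(6,1).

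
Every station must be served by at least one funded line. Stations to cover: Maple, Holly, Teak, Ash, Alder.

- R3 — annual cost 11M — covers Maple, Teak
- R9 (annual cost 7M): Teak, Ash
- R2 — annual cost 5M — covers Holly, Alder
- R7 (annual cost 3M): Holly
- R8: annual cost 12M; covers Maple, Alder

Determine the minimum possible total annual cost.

This is a weighted set-cover instance.
Choose R9, R7, and R8: together they cover Maple, Holly, Teak, Ash, Alder — every station.
Total annual cost: 7 + 3 + 12 = 22.

22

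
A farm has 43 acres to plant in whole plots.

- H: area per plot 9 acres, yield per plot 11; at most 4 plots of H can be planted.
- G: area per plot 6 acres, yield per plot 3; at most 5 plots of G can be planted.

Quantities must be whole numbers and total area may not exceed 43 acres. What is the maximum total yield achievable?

47

H has the best ratio (11/9); taking only H gives at most 4×11 = 44 (stopped by the area limit).
Mixing does better — 4×H and 1×G: area 42 ≤ 43, yield 4·11 + 1·3 = 47.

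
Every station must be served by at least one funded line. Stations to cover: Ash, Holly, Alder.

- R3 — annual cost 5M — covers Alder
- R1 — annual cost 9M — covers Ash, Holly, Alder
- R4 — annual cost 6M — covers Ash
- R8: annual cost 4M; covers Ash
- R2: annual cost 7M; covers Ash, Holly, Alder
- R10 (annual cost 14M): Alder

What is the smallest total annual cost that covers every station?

7

R2 alone covers Ash, Holly, Alder — every station.
Total annual cost: 7.
No cover costs less than 7.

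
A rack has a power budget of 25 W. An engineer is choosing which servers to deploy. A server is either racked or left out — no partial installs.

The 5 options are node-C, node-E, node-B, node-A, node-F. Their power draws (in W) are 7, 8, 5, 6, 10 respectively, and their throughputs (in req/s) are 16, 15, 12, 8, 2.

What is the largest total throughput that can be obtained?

This is an integer program with binary decision variables.
Take node-C, node-E, and node-B: power draw 7 + 8 + 5 = 20 ≤ 25, throughput 16 + 15 + 12 = 43.
No other feasible combination does better.

43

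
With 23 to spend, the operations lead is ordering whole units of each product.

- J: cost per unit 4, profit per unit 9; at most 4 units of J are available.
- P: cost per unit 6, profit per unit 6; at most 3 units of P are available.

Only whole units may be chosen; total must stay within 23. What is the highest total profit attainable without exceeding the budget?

42

4×J: cost 16 ≤ 23, profit 4·9 = 36.
4×J and 1×P: cost 22 ≤ 23, profit 4·9 + 1·6 = 42.
Best is 42.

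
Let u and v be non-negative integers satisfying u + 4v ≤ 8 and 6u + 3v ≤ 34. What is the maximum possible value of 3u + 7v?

The continuous relaxation peaks at (5.33, 0.667) with value 20.67; rounding to a feasible lattice point costs some objective.
(u,v)=(4,1): 1·4+4·1=8≤8, 6·4+3·1=27≤34, objective 19.
(u,v)=(3,1): 1·3+4·1=7≤8, 6·3+3·1=21≤34, objective 16.
The best lattice point is (4,1), giving 19.

19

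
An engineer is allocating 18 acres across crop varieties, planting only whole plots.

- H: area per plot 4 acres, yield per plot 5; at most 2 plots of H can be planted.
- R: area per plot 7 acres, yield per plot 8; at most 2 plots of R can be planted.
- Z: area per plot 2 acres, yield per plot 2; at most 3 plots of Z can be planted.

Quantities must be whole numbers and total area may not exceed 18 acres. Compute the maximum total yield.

1×H and 2×R: area 18 ≤ 18, yield 1·5 + 2·8 = 21.
2×R and 2×Z: area 18 ≤ 18, yield 2·8 + 2·2 = 20.
Best is 21.

21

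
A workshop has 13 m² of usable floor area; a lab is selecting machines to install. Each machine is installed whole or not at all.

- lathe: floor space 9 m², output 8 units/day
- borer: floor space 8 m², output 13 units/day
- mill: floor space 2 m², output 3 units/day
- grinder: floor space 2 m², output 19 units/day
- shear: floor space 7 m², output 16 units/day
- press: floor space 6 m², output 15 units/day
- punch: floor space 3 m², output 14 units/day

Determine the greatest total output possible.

51

Allowing fractional choices, the relaxed optimum would be about 52.6, but machines are indivisible.
grinder + shear + punch: floor space 2 + 7 + 3 = 12 ≤ 13, output 19 + 16 + 14 = 49.
mill + grinder + press + punch: floor space 2 + 2 + 6 + 3 = 13 ≤ 13, output 3 + 19 + 15 + 14 = 51.
Best is mill, grinder, press, and punch with total output 51.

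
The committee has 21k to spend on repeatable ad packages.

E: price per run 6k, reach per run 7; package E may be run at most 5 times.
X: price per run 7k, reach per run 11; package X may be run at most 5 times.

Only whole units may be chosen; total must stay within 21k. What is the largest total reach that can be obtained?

This is a bounded integer knapsack.
1×E and 2×X: price 20 ≤ 21, reach 1·7 + 2·11 = 29.
3×X: price 21 ≤ 21, reach 3·11 = 33.
Best is 33.

33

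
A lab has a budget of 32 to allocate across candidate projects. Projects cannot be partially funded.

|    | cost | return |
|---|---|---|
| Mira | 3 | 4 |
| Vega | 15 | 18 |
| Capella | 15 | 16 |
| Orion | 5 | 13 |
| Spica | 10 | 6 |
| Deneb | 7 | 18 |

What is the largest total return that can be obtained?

53

Take Mira, Vega, Orion, and Deneb: cost 3 + 15 + 5 + 7 = 30 ≤ 32, return 4 + 18 + 13 + 18 = 53.
No other feasible combination does better.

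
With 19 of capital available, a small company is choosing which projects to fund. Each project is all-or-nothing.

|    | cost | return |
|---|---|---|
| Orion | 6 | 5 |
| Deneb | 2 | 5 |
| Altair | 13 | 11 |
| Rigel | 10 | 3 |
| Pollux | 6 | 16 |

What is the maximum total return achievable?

27

Take Altair and Pollux: cost 13 + 6 = 19 ≤ 19, return 11 + 16 = 27.
No other feasible combination does better.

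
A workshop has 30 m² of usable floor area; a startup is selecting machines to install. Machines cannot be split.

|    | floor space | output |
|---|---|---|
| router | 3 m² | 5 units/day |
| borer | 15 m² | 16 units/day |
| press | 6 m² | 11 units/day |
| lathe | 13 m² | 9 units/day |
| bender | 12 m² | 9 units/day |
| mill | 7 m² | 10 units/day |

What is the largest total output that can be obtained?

This is an integer program with binary decision variables.
Allowing fractional choices, the relaxed optimum would be about 40.9, but machines are indivisible.
router + press + bender + mill: floor space 3 + 6 + 12 + 7 = 28 ≤ 30, output 5 + 11 + 9 + 10 = 35.
borer + press + mill: floor space 15 + 6 + 7 = 28 ≤ 30, output 16 + 11 + 10 = 37.
router + press + lathe + mill: floor space 3 + 6 + 13 + 7 = 29 ≤ 30, output 5 + 11 + 9 + 10 = 35.
Best is borer, press, and mill with total output 37.

37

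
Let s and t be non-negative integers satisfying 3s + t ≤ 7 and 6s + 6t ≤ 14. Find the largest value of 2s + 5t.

Relaxing integrality, the LP optimum is 11.67 at (s,t) = (0, 2.33), which is not an integer point.
(s,t)=(0,2) is feasible, giving 10.
(s,t)=(1,1) is feasible, giving 7.
(s,t)=(0,1) is feasible, giving 5.
Maximum is 10 at (s,t)=(0,2).

10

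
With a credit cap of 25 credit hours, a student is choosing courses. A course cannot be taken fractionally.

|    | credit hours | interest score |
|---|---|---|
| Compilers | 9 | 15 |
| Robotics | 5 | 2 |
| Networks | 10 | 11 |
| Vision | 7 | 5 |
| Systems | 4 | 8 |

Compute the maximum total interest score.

34

Allowing fractional choices, the relaxed optimum would be about 35.4, but courses are indivisible.
Compilers + Robotics + Vision + Systems: credit hours 9 + 5 + 7 + 4 = 25 ≤ 25, interest score 15 + 2 + 5 + 8 = 30.
Compilers + Networks + Systems: credit hours 9 + 10 + 4 = 23 ≤ 25, interest score 15 + 11 + 8 = 34.
Compilers + Vision + Systems: credit hours 9 + 7 + 4 = 20 ≤ 25, interest score 15 + 5 + 8 = 28.
Best is Compilers, Networks, and Systems with total interest score 34.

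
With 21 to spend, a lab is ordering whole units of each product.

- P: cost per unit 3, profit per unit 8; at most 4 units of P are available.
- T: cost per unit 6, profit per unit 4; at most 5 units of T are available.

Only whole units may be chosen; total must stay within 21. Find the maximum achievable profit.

36

Take 4×P and 1×T: cost 18 ≤ 21, profit 4·8 + 1·4 = 36.
P has the best ratio (8/3) and is taken to its limit of 4; remaining capacity is filled optimally with the others.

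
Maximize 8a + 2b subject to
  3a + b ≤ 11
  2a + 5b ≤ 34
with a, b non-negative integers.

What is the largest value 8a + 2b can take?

28

Relaxing integrality, the LP optimum is 29.33 at (a,b) = (3.67, 0), which is not an integer point.
(a,b)=(3,2): 3·3+1·2=11≤11, 2·3+5·2=16≤34, objective 28.
(a,b)=(3,1): 3·3+1·1=10≤11, 2·3+5·1=11≤34, objective 26.
(a,b)=(3,0): 3·3+1·0=9≤11, 2·3+5·0=6≤34, objective 24.
(a,b)=(2,3): 3·2+1·3=9≤11, 2·2+5·3=19≤34, objective 22.
No feasible integer point exceeds 28.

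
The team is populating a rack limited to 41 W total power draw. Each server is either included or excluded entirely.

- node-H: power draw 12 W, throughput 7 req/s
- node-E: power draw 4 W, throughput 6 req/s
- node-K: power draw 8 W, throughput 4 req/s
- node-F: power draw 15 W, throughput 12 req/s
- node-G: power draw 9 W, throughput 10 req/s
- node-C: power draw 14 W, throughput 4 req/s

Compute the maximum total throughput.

35

This is an integer program with binary decision variables.
Allowing fractional choices, the relaxed optimum would be about 35.5, but servers are indivisible.
node-E + node-K + node-F + node-G: power draw 4 + 8 + 15 + 9 = 36 ≤ 41, throughput 6 + 4 + 12 + 10 = 32.
node-H + node-E + node-F + node-G: power draw 12 + 4 + 15 + 9 = 40 ≤ 41, throughput 7 + 6 + 12 + 10 = 35.
Best is node-H, node-E, node-F, and node-G with total throughput 35.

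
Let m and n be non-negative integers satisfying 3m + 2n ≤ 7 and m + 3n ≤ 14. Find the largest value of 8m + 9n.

27

(m,n)=(0,3): 3·0+2·3=6≤7, 1·0+3·3=9≤14, objective 27.
(m,n)=(1,2): 3·1+2·2=7≤7, 1·1+3·2=7≤14, objective 26.
(m,n)=(0,2): 3·0+2·2=4≤7, 1·0+3·2=6≤14, objective 18.
No feasible integer point exceeds 27.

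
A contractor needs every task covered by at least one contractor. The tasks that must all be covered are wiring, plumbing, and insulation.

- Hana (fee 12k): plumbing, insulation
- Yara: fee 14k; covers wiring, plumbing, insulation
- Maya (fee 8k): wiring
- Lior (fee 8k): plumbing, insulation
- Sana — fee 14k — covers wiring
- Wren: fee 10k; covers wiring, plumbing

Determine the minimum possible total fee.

Yara alone covers wiring, plumbing, insulation — every task.
Total fee: 14.

14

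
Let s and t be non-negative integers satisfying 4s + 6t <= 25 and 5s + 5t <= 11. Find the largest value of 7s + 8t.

(s,t)=(0,2): 4·0+6·2=12≤25, 5·0+5·2=10≤11, objective 16.
(s,t)=(1,1): 4·1+6·1=10≤25, 5·1+5·1=10≤11, objective 15.
(s,t)=(0,1): 4·0+6·1=6≤25, 5·0+5·1=5≤11, objective 8.
No feasible integer point exceeds 16.

16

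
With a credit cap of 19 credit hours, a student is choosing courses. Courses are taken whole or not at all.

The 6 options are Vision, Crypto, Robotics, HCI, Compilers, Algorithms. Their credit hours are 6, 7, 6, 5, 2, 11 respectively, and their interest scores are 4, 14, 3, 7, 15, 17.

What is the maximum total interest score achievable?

39

HCI + Compilers + Algorithms: credit hours 5 + 2 + 11 = 18 ≤ 19, interest score 7 + 15 + 17 = 39.
Crypto + HCI + Compilers: credit hours 7 + 5 + 2 = 14 ≤ 19, interest score 14 + 7 + 15 = 36.
Best is HCI, Compilers, and Algorithms with total interest score 39.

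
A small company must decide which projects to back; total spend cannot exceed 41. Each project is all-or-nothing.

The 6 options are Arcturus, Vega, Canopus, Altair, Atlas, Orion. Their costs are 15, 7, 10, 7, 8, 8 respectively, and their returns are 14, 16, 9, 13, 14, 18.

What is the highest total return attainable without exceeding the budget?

70

Allowing fractional choices, the relaxed optimum would be about 71.3, but projects are indivisible.
Arcturus + Vega + Atlas + Orion: cost 15 + 7 + 8 + 8 = 38 ≤ 41, return 14 + 16 + 14 + 18 = 62.
Vega + Canopus + Altair + Atlas + Orion: cost 7 + 10 + 7 + 8 + 8 = 40 ≤ 41, return 16 + 9 + 13 + 14 + 18 = 70.
Best is Vega, Canopus, Altair, Atlas, and Orion with total return 70.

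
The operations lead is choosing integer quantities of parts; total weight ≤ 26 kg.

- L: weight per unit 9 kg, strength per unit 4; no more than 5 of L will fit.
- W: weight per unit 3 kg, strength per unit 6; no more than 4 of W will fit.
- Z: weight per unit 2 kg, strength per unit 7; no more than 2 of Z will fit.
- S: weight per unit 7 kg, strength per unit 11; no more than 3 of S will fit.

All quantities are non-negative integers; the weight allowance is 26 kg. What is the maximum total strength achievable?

49

Z has the best ratio (7/2); taking only Z gives at most 2×7 = 14 (stopped by the supply cap of 2).
Mixing does better — 4×W, 2×Z, and 1×S: weight 23 ≤ 26, strength 4·6 + 2·7 + 1·11 = 49.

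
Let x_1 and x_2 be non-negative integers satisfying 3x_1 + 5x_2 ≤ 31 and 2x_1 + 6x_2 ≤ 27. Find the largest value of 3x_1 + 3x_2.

30

Relaxing integrality, the LP optimum is 31.00 at (x_1,x_2) = (10.3, 0), which is not an integer point.
(x_1,x_2)=(10,0): 3·10+5·0=30≤31, 2·10+6·0=20≤27, objective 30.
(x_1,x_2)=(9,0): 3·9+5·0=27≤31, 2·9+6·0=18≤27, objective 27.
The best lattice point is (10,0), giving 30.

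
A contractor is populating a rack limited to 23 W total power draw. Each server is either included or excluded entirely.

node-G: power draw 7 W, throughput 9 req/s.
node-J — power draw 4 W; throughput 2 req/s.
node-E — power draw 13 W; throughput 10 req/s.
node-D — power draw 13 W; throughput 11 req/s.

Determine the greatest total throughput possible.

Allowing fractional choices, the relaxed optimum would be about 22.3, but servers are indivisible.
node-G + node-D: power draw 7 + 13 = 20 ≤ 23, throughput 9 + 11 = 20.
node-J + node-D: power draw 4 + 13 = 17 ≤ 23, throughput 2 + 11 = 13.
node-G + node-E: power draw 7 + 13 = 20 ≤ 23, throughput 9 + 10 = 19.
Best is node-G and node-D with total throughput 20.

20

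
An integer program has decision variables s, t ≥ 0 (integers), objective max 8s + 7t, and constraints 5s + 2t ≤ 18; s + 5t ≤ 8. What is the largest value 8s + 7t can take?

31

The continuous relaxation peaks at (3.22, 0.957) with value 32.43; rounding to a feasible lattice point costs some objective.
(s,t)=(3,1): 5·3+2·1=17≤18, 1·3+5·1=8≤8, objective 31.
(s,t)=(3,0): 5·3+2·0=15≤18, 1·3+5·0=3≤8, objective 24.
Maximum is 31 at (s,t)=(3,1).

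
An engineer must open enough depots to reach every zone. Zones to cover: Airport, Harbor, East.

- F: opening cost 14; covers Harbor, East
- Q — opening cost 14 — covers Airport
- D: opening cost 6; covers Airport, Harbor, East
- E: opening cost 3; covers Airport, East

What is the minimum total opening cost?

6

This is a weighted set-cover instance.
The greedy cost-per-new-zone heuristic would pick E and D for 9, but a cheaper cover exists.
D alone covers Airport, Harbor, East — every zone.
Total opening cost: 6.
No cover costs less than 6.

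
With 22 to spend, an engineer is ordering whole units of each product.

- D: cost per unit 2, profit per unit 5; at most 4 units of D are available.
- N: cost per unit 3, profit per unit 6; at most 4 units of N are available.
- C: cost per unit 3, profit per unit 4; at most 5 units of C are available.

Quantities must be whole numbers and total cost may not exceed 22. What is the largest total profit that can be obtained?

Take 4×D and 4×N: cost 20 ≤ 22, profit 4·5 + 4·6 = 44.
D has the best ratio (5/2) and is taken to its limit of 4; remaining capacity is filled optimally with the others.

44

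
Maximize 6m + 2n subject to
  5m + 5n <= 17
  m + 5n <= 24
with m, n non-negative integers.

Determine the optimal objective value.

(m,n)=(3,0): 5·3+5·0=15≤17, 1·3+5·0=3≤24, objective 18.
(m,n)=(2,1): 5·2+5·1=15≤17, 1·2+5·1=7≤24, objective 14.
(m,n)=(2,0): 5·2+5·0=10≤17, 1·2+5·0=2≤24, objective 12.
Maximum is 18 at (m,n)=(3,0).

18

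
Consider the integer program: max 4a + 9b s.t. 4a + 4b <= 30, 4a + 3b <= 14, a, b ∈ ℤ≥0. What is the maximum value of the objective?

(a,b)=(0,4): 4·0+4·4=16≤30, 4·0+3·4=12≤14, objective 36.
(a,b)=(1,3): 4·1+4·3=16≤30, 4·1+3·3=13≤14, objective 31.
(a,b)=(0,3): 4·0+4·3=12≤30, 4·0+3·3=9≤14, objective 27.
The best lattice point is (0,4), giving 36.

36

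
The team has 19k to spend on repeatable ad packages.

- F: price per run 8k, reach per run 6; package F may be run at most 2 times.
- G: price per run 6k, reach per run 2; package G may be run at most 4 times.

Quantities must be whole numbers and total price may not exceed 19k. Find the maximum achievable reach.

This is a bounded integer knapsack.
1×F and 1×G: price 14 ≤ 19, reach 1·6 + 1·2 = 8.
2×F: price 16 ≤ 19, reach 2·6 = 12.
Best is 12.

12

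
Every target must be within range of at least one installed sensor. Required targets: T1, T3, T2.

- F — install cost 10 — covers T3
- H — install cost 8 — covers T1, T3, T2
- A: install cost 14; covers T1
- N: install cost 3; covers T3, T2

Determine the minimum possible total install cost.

8

This is an integer covering problem.
The greedy cost-per-new-target heuristic would pick N and H for 11, but a cheaper cover exists.
H alone covers T1, T3, T2 — every target.
Total install cost: 8.
No cover costs less than 8.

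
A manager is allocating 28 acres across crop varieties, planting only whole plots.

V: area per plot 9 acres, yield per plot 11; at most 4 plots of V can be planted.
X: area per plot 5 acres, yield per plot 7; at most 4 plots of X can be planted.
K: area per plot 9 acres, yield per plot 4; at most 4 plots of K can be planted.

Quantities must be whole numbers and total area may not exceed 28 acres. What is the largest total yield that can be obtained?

36

Take 2×V and 2×X: area 28 ≤ 28, yield 2·11 + 2·7 = 36.
No other integer combination yields more.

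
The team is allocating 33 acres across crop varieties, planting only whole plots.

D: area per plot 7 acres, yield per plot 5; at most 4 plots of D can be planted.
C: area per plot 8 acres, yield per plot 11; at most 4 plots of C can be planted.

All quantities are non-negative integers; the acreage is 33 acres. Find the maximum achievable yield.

44

This is a bounded integer knapsack.
Take 4×C: area 32 ≤ 33, yield 4·11 = 44.
C has the best ratio (11/8) and is taken to its limit of 4; remaining capacity is filled optimally with the others.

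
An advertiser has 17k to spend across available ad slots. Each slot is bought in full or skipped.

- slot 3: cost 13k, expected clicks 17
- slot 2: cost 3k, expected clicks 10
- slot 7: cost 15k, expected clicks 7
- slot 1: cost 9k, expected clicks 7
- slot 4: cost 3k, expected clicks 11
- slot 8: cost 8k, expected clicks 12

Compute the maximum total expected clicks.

33

Allowing fractional choices, the relaxed optimum would be about 36.9, but ad slots are indivisible.
slot 2 + slot 1 + slot 4: cost 3 + 9 + 3 = 15 ≤ 17, expected clicks 10 + 7 + 11 = 28.
slot 2 + slot 4 + slot 8: cost 3 + 3 + 8 = 14 ≤ 17, expected clicks 10 + 11 + 12 = 33.
slot 3 + slot 4: cost 13 + 3 = 16 ≤ 17, expected clicks 17 + 11 = 28.
Best is slot 2, slot 4, and slot 8 with total expected clicks 33.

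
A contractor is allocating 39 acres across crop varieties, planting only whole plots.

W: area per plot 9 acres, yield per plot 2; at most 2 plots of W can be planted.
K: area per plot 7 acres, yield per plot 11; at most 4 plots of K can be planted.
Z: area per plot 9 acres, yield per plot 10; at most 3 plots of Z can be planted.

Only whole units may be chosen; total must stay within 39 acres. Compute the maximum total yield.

K has the best ratio (11/7); taking only K gives at most 4×11 = 44 (stopped by the supply cap of 4).
Mixing does better — 4×K and 1×Z: area 37 ≤ 39, yield 4·11 + 1·10 = 54.

54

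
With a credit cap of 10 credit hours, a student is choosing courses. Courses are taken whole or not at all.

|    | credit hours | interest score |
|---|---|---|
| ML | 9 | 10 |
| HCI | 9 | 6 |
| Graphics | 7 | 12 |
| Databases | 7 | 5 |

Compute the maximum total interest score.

12

Graphics: credit hours 7 ≤ 10, interest score 12.
ML: credit hours 9 ≤ 10, interest score 10.
Best is Graphics with total interest score 12.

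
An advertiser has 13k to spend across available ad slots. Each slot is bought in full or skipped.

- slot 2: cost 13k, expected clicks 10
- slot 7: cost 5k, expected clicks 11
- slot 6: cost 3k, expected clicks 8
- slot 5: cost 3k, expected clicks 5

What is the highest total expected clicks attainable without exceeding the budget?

Treat it as a binary knapsack problem.
Take slot 7, slot 6, and slot 5: cost 5 + 3 + 3 = 11 ≤ 13, expected clicks 11 + 8 + 5 = 24.
No other feasible combination does better.

24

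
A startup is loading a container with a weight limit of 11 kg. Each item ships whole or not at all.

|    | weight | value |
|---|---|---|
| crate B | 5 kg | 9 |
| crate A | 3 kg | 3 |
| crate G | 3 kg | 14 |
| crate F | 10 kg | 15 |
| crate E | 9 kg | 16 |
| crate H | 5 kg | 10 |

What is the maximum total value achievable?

27

crate B + crate A + crate G: weight 5 + 3 + 3 = 11 ≤ 11, value 9 + 3 + 14 = 26.
crate G + crate H: weight 3 + 5 = 8 ≤ 11, value 14 + 10 = 24.
crate A + crate G + crate H: weight 3 + 3 + 5 = 11 ≤ 11, value 3 + 14 + 10 = 27.
Best is crate A, crate G, and crate H with total value 27.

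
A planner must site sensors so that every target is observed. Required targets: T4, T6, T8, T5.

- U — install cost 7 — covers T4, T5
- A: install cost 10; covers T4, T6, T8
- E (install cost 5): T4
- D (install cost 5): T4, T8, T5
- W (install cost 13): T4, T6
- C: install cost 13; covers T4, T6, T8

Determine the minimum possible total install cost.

15

Choose A and D: together they cover T4, T6, T8, T5 — every target.
Total install cost: 10 + 5 = 15.
No cover costs less than 15.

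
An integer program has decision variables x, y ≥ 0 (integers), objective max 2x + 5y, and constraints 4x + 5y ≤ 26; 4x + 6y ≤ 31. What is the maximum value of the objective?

25

The continuous relaxation peaks at (0, 5.17) with value 25.83; rounding to a feasible lattice point costs some objective.
(x,y)=(0,5): 4·0+5·5=25≤26, 4·0+6·5=30≤31, objective 25.
(x,y)=(1,4): 4·1+5·4=24≤26, 4·1+6·4=28≤31, objective 22.
(x,y)=(0,4): 4·0+5·4=20≤26, 4·0+6·4=24≤31, objective 20.
The best lattice point is (0,5), giving 25.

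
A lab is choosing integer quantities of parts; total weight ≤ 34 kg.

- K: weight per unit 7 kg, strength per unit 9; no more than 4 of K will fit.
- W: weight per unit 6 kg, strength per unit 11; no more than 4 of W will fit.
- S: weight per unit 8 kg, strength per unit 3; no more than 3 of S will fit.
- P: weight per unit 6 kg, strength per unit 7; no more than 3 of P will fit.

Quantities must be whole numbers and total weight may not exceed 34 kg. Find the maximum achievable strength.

4×W and 1×P: weight 30 ≤ 34, strength 4·11 + 1·7 = 51.
1×K and 4×W: weight 31 ≤ 34, strength 1·9 + 4·11 = 53.
Best is 53.

53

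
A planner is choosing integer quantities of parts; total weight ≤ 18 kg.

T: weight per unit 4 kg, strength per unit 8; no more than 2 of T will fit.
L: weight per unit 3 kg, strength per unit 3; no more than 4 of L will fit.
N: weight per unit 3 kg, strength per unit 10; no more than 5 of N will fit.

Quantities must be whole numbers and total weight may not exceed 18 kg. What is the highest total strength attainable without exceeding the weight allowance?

53

1×L and 5×N: weight 18 ≤ 18, strength 1·3 + 5·10 = 53.
5×N: weight 15 ≤ 18, strength 5·10 = 50.
Best is 53.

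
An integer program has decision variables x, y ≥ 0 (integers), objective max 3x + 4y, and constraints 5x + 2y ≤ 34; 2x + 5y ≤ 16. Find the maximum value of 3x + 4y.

19

(x,y)=(5,1) is feasible, giving 19.
(x,y)=(6,0) is feasible, giving 18.
(x,y)=(4,1) is feasible, giving 16.
(x,y)=(5,0) is feasible, giving 15.
No feasible integer point exceeds 19.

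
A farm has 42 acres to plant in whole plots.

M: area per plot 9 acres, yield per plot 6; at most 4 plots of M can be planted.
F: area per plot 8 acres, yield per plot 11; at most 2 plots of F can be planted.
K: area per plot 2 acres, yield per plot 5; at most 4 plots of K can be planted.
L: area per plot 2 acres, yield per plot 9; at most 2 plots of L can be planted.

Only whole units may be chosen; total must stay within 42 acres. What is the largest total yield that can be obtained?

66

Take 1×M, 2×F, 4×K, and 2×L: area 37 ≤ 42, yield 1·6 + 2·11 + 4·5 + 2·9 = 66.
L has the best ratio (9/2) and is taken to its limit of 2; remaining capacity is filled optimally with the others.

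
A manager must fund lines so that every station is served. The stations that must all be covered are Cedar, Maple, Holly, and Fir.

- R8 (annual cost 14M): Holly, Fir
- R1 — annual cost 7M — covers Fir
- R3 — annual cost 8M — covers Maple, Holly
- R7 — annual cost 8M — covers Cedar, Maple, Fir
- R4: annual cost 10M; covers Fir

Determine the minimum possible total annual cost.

16

This is a weighted set-cover instance.
Choose R3 and R7: together they cover Cedar, Maple, Holly, Fir — every station.
Total annual cost: 8 + 8 = 16.
No cover costs less than 16.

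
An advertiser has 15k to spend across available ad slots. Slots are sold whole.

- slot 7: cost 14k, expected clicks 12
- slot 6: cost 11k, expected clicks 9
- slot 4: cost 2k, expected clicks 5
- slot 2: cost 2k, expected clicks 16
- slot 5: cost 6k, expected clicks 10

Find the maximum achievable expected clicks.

31

This is a 0-1 knapsack instance.
slot 6 + slot 4 + slot 2: cost 11 + 2 + 2 = 15 ≤ 15, expected clicks 9 + 5 + 16 = 30.
slot 2 + slot 5: cost 2 + 6 = 8 ≤ 15, expected clicks 16 + 10 = 26.
slot 4 + slot 2 + slot 5: cost 2 + 2 + 6 = 10 ≤ 15, expected clicks 5 + 16 + 10 = 31.
Best is slot 4, slot 2, and slot 5 with total expected clicks 31.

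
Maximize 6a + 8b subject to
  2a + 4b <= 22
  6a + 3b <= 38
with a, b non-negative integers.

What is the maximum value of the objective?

50

(a,b)=(3,4) is feasible, giving 50.
(a,b)=(4,3) is feasible, giving 48.
(a,b)=(5,2) is feasible, giving 46.
Maximum is 50 at (a,b)=(3,4).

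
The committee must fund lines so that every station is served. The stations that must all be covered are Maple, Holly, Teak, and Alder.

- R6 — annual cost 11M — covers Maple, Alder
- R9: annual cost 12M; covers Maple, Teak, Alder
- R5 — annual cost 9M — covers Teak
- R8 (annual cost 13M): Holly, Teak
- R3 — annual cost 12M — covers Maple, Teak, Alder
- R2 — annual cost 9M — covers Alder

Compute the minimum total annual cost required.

This is a weighted set-cover instance.
The greedy cost-per-new-station heuristic would pick R9 and R8 for 25, but a cheaper cover exists.
Choose R6 and R8: together they cover Maple, Holly, Teak, Alder — every station.
Total annual cost: 11 + 13 = 24.
No cover costs less than 24.

24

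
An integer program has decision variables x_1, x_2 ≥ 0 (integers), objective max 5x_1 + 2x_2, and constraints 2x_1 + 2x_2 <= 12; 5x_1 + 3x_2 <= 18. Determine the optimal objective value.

17

(x_1,x_2)=(3,1): 2·3+2·1=8≤12, 5·3+3·1=18≤18, objective 17.
(x_1,x_2)=(3,0): 2·3+2·0=6≤12, 5·3+3·0=15≤18, objective 15.
(x_1,x_2)=(2,2): 2·2+2·2=8≤12, 5·2+3·2=16≤18, objective 14.
(x_1,x_2)=(2,1): 2·2+2·1=6≤12, 5·2+3·1=13≤18, objective 12.
The best lattice point is (3,1), giving 17.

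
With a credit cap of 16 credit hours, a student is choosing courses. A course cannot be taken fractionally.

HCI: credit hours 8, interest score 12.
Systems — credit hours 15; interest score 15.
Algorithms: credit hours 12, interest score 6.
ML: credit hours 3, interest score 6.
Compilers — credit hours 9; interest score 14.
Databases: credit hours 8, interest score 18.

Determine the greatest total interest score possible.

30

Allowing fractional choices, the relaxed optimum would be about 31.8, but courses are indivisible.
ML + Databases: credit hours 3 + 8 = 11 ≤ 16, interest score 6 + 18 = 24.
HCI + Databases: credit hours 8 + 8 = 16 ≤ 16, interest score 12 + 18 = 30.
ML + Compilers: credit hours 3 + 9 = 12 ≤ 16, interest score 6 + 14 = 20.
Best is HCI and Databases with total interest score 30.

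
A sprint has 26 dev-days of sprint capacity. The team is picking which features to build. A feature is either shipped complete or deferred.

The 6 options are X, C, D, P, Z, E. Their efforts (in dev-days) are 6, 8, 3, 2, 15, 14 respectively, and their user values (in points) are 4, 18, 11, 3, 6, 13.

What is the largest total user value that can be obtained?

42

Take C, D, and E: effort 8 + 3 + 14 = 25 ≤ 26, user value 18 + 11 + 13 = 42.
No other feasible combination does better.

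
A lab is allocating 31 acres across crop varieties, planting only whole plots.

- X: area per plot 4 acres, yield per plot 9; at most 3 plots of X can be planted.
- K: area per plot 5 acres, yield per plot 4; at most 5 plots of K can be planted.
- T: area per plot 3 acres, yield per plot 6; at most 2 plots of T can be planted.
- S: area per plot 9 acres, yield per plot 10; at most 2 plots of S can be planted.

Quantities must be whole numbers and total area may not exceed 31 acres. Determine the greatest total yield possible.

49

3×X and 2×S: area 30 ≤ 31, yield 3·9 + 2·10 = 47.
3×X, 2×T, and 1×S: area 27 ≤ 31, yield 3·9 + 2·6 + 1·10 = 49.
Best is 49.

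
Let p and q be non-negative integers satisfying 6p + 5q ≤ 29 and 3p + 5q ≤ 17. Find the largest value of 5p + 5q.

(p,q)=(4,1) is feasible, giving 25.
(p,q)=(3,1) is feasible, giving 20.
(p,q)=(4,0) is feasible, giving 20.
(p,q)=(3,0) is feasible, giving 15.
No feasible integer point exceeds 25.

25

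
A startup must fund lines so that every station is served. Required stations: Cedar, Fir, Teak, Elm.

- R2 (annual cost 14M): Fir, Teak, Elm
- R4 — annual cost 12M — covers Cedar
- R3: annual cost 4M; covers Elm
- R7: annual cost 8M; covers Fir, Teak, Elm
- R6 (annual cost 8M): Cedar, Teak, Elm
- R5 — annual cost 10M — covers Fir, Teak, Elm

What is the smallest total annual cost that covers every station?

Choose R7 and R6: together they cover Cedar, Fir, Teak, Elm — every station.
Total annual cost: 8 + 8 = 16.
No cover costs less than 16.

16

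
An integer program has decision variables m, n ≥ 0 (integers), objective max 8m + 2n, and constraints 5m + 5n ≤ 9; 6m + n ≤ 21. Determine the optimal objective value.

Relaxing integrality, the LP optimum is 14.40 at (m,n) = (1.8, 0), which is not an integer point.
(m,n)=(1,0): 5·1+5·0=5≤9, 6·1+1·0=6≤21, objective 8.
(m,n)=(0,1): 5·0+5·1=5≤9, 6·0+1·1=1≤21, objective 2.
(m,n)=(0,0): 5·0+5·0=0≤9, 6·0+1·0=0≤21, objective 0.
No feasible integer point exceeds 8.

8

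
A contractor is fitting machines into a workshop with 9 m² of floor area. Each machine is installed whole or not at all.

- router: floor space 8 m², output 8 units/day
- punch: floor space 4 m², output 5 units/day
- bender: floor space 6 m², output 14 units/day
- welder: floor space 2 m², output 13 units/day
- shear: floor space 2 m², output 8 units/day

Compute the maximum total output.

27

Treat it as a binary knapsack problem.
Allowing fractional choices, the relaxed optimum would be about 32.7, but machines are indivisible.
punch + welder + shear: floor space 4 + 2 + 2 = 8 ≤ 9, output 5 + 13 + 8 = 26.
bender + shear: floor space 6 + 2 = 8 ≤ 9, output 14 + 8 = 22.
bender + welder: floor space 6 + 2 = 8 ≤ 9, output 14 + 13 = 27.
Best is bender and welder with total output 27.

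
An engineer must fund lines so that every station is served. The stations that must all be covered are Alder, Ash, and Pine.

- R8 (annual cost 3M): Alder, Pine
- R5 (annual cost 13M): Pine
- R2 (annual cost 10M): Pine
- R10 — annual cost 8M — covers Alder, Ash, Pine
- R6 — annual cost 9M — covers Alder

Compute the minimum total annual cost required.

8

The greedy cost-per-new-station heuristic would pick R8 and R10 for 11, but a cheaper cover exists.
R10 alone covers Alder, Ash, Pine — every station.
Total annual cost: 8.
No cover costs less than 8.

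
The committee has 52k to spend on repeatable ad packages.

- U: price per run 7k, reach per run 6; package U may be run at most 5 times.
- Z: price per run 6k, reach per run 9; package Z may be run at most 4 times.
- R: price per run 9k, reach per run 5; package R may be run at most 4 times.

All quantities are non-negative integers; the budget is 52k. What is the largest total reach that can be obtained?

4×U and 4×Z: price 52 ≤ 52, reach 4·6 + 4·9 = 60.
3×U and 4×Z: price 45 ≤ 52, reach 3·6 + 4·9 = 54.
Best is 60.

60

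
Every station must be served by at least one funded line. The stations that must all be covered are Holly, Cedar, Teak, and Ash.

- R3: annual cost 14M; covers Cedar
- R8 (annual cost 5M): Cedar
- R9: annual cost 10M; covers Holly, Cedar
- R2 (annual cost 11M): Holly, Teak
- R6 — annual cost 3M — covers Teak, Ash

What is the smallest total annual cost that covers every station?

13

The greedy cost-per-new-station heuristic would pick R6, R8, and R9 for 18, but a cheaper cover exists.
Choose R9 and R6: together they cover Holly, Cedar, Teak, Ash — every station.
Total annual cost: 10 + 3 = 13.
No cover costs less than 13.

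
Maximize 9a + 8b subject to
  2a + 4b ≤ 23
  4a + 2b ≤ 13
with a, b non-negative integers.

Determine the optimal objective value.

Relaxing integrality, the LP optimum is 48.50 at (a,b) = (0.5, 5.5), which is not an integer point.
(a,b)=(1,4) is feasible, giving 41.
(a,b)=(0,5) is feasible, giving 40.
(a,b)=(1,3) is feasible, giving 33.
No feasible integer point exceeds 41.

41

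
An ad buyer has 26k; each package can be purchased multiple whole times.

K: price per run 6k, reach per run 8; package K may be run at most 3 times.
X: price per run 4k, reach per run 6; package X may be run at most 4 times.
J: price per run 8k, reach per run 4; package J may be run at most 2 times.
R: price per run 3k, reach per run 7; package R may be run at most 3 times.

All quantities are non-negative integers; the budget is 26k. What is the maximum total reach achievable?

Take 4×X and 3×R: price 25 ≤ 26, reach 4·6 + 3·7 = 45.
R has the best ratio (7/3) and is taken to its limit of 3; remaining capacity is filled optimally with the others.

45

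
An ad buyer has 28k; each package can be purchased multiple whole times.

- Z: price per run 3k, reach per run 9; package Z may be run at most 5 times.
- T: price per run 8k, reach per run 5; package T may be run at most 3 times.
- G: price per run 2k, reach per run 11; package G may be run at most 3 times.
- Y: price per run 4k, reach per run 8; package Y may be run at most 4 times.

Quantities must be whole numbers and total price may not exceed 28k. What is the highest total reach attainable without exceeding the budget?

G has the best ratio (11/2); taking only G gives at most 3×11 = 33 (stopped by the supply cap of 3).
Mixing does better — 5×Z, 3×G, and 1×Y: price 25 ≤ 28, reach 5·9 + 3·11 + 1·8 = 86.

86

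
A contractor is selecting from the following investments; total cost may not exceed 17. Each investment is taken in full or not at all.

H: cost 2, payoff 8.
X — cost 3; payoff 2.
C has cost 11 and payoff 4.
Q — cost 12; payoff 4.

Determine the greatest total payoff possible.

14

Allowing fractional choices, the relaxed optimum would be about 14.3, but investments are indivisible.
H + X + C: cost 2 + 3 + 11 = 16 ≤ 17, payoff 8 + 2 + 4 = 14.
H + X + Q: cost 2 + 3 + 12 = 17 ≤ 17, payoff 8 + 2 + 4 = 14.
The maximum payoff is 14; one optimal choice is H, X, and C.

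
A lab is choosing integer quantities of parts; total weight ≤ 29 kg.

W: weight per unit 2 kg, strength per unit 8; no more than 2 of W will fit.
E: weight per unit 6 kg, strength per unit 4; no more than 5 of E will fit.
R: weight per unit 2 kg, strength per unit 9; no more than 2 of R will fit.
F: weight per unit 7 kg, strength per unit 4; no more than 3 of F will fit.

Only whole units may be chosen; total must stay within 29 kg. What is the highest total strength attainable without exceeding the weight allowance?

R has the best ratio (9/2); taking only R gives at most 2×9 = 18 (stopped by the supply cap of 2).
Mixing does better — 2×W, 2×R, and 3×F: weight 29 ≤ 29, strength 2·8 + 2·9 + 3·4 = 46.

46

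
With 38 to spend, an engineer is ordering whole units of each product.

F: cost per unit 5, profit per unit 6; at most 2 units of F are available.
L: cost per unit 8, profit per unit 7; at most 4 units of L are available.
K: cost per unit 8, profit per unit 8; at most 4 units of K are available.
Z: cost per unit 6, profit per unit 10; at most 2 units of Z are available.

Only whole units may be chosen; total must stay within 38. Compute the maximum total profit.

48

This is a bounded integer knapsack.
Take 2×F, 2×K, and 2×Z: cost 38 ≤ 38, profit 2·6 + 2·8 + 2·10 = 48.
Z has the best ratio (10/6) and is taken to its limit of 2; remaining capacity is filled optimally with the others.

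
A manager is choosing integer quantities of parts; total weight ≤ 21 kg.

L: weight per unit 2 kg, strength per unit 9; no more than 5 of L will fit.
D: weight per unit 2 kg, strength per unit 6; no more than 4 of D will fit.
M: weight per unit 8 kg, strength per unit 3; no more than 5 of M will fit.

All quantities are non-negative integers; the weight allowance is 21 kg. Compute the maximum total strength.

This is a bounded integer knapsack.
Take 5×L and 4×D: weight 18 ≤ 21, strength 5·9 + 4·6 = 69.
L has the best ratio (9/2) and is taken to its limit of 5; remaining capacity is filled optimally with the others.

69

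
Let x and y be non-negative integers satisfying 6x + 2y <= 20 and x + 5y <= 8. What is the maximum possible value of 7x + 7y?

(x,y)=(3,1): 6·3+2·1=20≤20, 1·3+5·1=8≤8, objective 28.
(x,y)=(2,1): 6·2+2·1=14≤20, 1·2+5·1=7≤8, objective 21.
(x,y)=(3,0): 6·3+2·0=18≤20, 1·3+5·0=3≤8, objective 21.
The best lattice point is (3,1), giving 28.

28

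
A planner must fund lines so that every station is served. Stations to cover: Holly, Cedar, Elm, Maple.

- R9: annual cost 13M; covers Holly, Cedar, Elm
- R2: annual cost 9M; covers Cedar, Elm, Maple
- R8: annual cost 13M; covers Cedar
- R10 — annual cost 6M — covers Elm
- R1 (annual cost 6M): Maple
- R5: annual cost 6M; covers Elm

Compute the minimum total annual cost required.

The greedy cost-per-new-station heuristic would pick R2 and R9 for 22, but a cheaper cover exists.
Choose R9 and R1: together they cover Holly, Cedar, Elm, Maple — every station.
Total annual cost: 13 + 6 = 19.
No cover costs less than 19.

19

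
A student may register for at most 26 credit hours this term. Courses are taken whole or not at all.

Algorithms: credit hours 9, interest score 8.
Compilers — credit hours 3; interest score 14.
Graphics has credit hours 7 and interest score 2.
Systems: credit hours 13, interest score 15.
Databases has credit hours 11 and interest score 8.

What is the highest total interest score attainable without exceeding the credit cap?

37

Algorithms + Compilers + Systems: credit hours 9 + 3 + 13 = 25 ≤ 26, interest score 8 + 14 + 15 = 37.
Compilers + Graphics + Systems: credit hours 3 + 7 + 13 = 23 ≤ 26, interest score 14 + 2 + 15 = 31.
Algorithms + Compilers + Databases: credit hours 9 + 3 + 11 = 23 ≤ 26, interest score 8 + 14 + 8 = 30.
Best is Algorithms, Compilers, and Systems with total interest score 37.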